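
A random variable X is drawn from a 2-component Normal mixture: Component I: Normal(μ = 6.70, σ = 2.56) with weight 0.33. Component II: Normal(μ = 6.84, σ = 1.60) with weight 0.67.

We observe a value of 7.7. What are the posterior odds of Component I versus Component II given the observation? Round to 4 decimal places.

The posterior odds equal the prior odds times the likelihood ratio: (w_i/w_j)·(f_i(x)/f_j(x)).
Normal densities:
  L_I = (1/(2.56·√(2π)))·exp(−(7.7−6.70)²/(2·2.56²)) = 0.155837·exp(-0.07629) = 0.14439
  L_II = (1/(1.60·√(2π)))·exp(−(7.7−6.84)²/(2·1.60²)) = 0.249339·exp(-0.14445) = 0.215802
0.0476486 / 0.144587 ≈ 0.3295

0.3295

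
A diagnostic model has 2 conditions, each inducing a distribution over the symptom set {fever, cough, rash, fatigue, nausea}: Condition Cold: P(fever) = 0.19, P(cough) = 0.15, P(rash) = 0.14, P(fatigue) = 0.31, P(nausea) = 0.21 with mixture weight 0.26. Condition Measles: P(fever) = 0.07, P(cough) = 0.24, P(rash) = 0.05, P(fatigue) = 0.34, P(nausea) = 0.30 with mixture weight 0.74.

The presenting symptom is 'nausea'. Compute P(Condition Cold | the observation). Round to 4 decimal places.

0.1974

Posterior ∝ prior × likelihood, so P(k | x) ∝ P(Z=k) f_k(x); normalise over all components.
Component likelihoods at x = 'nausea':
  f_Cold = P(nausea | comp) = 0.21
  f_Measles = P(nausea | comp) = 0.30
Weight by the priors:
  P(Z=Cold)·f_Cold = 0.26 × 0.21 = 0.0546
  P(Z=Measles)·f_Measles = 0.74 × 0.3 = 0.222
Denominator: 0.0546 + 0.222 = 0.2766
So the posterior for Condition Cold is 0.0546 / 0.2766 ≈ 0.1974.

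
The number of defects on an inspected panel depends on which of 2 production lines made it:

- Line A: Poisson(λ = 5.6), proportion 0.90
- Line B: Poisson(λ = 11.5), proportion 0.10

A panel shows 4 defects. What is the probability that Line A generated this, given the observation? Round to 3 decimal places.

P(component k | x) = w_k·f_k(x) / marginal(x), where marginal(x) = Σ_j w_j·f_j(x).
Evaluate each component's likelihood at the observed value:
  f_A = 0.151528
  f_B = 0.00738233
Prior × likelihood for each component:
  w_A·f_A = 0.90 × 0.151528 = 0.136375
  w_B·f_B = 0.10 × 0.00738233 = 0.000738233
Evidence: 0.136375 + 0.000738233 = 0.137113
P(Line A | the observation) ≈ 0.995

0.995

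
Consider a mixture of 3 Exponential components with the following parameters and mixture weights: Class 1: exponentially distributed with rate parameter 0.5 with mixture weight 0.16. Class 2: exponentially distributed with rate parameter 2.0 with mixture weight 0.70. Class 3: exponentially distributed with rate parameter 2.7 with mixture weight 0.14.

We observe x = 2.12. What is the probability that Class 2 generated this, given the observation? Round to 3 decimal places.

By Bayes' theorem, P(k | x) = π_k f_k(x) / Σ_j π_j f_j(x).
Component likelihoods at x = 2.12:
  p_1 = 0.173228
  p_2 = 0.0288152
  p_3 = 0.00881987
Unnormalised posteriors:
  π_1·p_1 = 0.16 × 0.173228 = 0.0277165
  π_2·p_2 = 0.70 × 0.0288152 = 0.0201706
  π_3·p_3 = 0.14 × 0.00881987 = 0.00123478
Denominator: 0.0277165 + 0.0201706 + 0.00123478 = 0.0491219
So the posterior for Class 2 is 0.0201706 / 0.0491219 ≈ 0.411.

0.411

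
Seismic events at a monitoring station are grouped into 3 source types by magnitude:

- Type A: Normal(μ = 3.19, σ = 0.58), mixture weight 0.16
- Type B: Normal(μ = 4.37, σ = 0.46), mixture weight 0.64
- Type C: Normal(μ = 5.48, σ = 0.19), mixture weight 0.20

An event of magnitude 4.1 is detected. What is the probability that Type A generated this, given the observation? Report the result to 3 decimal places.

Posterior ∝ prior × likelihood, so P(k | x) ∝ π_k f_k(x); normalise over all components.
Evaluate each component's likelihood at the observed value:
  p_A = 0.200882
  p_B = 0.730031
  p_C = 7.36017e-12
Multiply by the mixture weights:
  π_A·p_A = 0.16 × 0.200882 = 0.0321411
  π_B·p_B = 0.64 × 0.730031 = 0.46722
  π_C·p_C = 0.20 × 7.36017e-12 = 1.47203e-12
Evidence: 0.0321411 + 0.46722 + 1.47203e-12 = 0.499361
P(Type A | data) ≈ 0.064

0.064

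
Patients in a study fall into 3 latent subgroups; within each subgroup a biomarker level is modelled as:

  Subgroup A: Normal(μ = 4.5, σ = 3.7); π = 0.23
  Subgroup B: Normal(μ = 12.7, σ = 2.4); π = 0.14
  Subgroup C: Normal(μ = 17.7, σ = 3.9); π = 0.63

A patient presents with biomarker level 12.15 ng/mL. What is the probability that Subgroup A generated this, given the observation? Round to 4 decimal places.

Apply Bayes' rule: the posterior for each component is proportional to its prior times its likelihood at x.
Normal densities:
  L_A = (1/(3.7·√(2π)))·exp(−(12.15−4.5)²/(2·3.7²)) = 0.107822·exp(-2.13742) = 0.0127186
  L_B = (1/(2.4·√(2π)))·exp(−(12.15−12.7)²/(2·2.4²)) = 0.166226·exp(-0.02626) = 0.161918
  L_C = (1/(3.9·√(2π)))·exp(−(12.15−17.7)²/(2·3.9²)) = 0.102293·exp(-1.01257) = 0.0371612
Prior × likelihood for each component:
  P(Z=A)·L_A = 0.23 × 0.0127186 = 0.00292528
  P(Z=B)·L_B = 0.14 × 0.161918 = 0.0226685
  P(Z=C)·L_C = 0.63 × 0.0371612 = 0.0234116
Denominator: 0.00292528 + 0.0226685 + 0.0234116 = 0.0490054
Responsibility of Subgroup A: 0.00292528 / 0.0490054 ≈ 0.0597

0.0597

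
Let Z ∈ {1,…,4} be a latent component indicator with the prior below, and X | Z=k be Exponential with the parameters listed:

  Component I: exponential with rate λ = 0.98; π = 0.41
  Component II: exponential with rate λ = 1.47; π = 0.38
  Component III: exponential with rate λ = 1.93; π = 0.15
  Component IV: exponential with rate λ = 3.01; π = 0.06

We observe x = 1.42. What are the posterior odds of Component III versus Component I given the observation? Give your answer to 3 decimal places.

0.187

The posterior odds equal the prior odds times the likelihood ratio: (π_i/π_j)·(f_i(x)/f_j(x)).
Component likelihoods at x = 1.42:
  f_I = 0.243704
  f_II = 0.182293
  f_III = 0.124546
  f_IV = 0.0419088
Posterior odds = (π_III·f_III) / (π_I·f_I) = (0.15·0.124546) / (0.41·0.243704) = 0.0186819 / 0.0999185 ≈ 0.187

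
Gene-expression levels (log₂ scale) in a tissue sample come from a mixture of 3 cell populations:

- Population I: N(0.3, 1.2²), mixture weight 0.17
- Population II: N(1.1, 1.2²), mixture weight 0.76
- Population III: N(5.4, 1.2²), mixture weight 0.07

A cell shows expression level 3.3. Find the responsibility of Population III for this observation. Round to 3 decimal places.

0.092

Apply Bayes' rule: the posterior for each component is proportional to its prior times its likelihood at x.
Normal densities:
  p_I = 0.0146069
  p_II = 0.061926
  p_III = 0.0718978
Weight by the priors:
  π_I·p_I = 0.17 × 0.0146069 = 0.00248318
  π_II·p_II = 0.76 × 0.061926 = 0.0470637
  π_III·p_III = 0.07 × 0.0718978 = 0.00503284
Evidence: 0.00248318 + 0.0470637 + 0.00503284 = 0.0545798
Responsibility of Population III: 0.00503284 / 0.0545798 ≈ 0.092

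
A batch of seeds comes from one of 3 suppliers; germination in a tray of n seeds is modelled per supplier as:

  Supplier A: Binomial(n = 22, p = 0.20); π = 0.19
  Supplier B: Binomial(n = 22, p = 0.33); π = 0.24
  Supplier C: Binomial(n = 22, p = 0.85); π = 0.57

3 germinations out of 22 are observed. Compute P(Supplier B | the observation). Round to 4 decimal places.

Apply Bayes' rule: the posterior for each component is proportional to its prior times its likelihood at x.
Evaluate each component's likelihood at the observed value:
  f_A = C(22,3)·0.20^3·0.80^19 = 1540·0.008·0.0144115 = 0.17755
  f_B = C(22,3)·0.33^3·0.67^19 = 1540·0.035937·0.000495931 = 0.0274463
  f_C = C(22,3)·0.85^3·0.15^19 = 1540·0.614125·2.21684e-16 = 2.09658e-13
Prior × likelihood for each component:
  π_A·f_A = 0.19 × 0.17755 = 0.0337345
  π_B·f_B = 0.24 × 0.0274463 = 0.00658711
  π_C·f_C = 0.57 × 2.09658e-13 = 1.19505e-13
Normaliser: 0.0337345 + 0.00658711 + 1.19505e-13 = 0.0403216
So the posterior for Supplier B is 0.00658711 / 0.0403216 ≈ 0.1634.

0.1634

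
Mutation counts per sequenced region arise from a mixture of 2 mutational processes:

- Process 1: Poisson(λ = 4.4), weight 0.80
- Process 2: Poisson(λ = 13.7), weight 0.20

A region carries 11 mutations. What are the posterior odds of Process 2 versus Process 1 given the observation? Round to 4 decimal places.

6.0946

Since P(k|x) ∝ w_k f_k(x), the posterior odds are w_i f_i(x) / (w_j f_j(x)).
Component likelihoods at x = 11 mutations:
  f_1 = 0.00368068
  f_2 = 0.0897297
0.0179459 / 0.00294454 ≈ 6.0946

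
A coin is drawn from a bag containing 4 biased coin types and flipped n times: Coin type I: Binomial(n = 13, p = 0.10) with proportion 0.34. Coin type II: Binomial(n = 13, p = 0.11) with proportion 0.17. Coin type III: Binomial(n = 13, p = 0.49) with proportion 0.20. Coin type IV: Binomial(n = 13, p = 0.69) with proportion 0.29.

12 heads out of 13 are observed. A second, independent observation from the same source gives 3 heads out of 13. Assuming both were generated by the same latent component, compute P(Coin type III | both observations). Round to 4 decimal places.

0.4926

P(component k | x) = P(Z=k)·f_k(x) / marginal(x), where marginal(x) = Σ_j P(Z=j)·f_j(x).
Since both observations come from the same component, the likelihood for component k is f_k(x₁)·f_k(x₂).
  L_I = [1.17e-11] × [0.099722] = 1.16675e-12
  L_II = [3.63116e-11] × [0.118698] = 4.31012e-12
  L_III = [0.00127018] × [0.0400549] = 5.08771e-05
  L_IV = [0.0469347] × [0.00077007] = 3.6143e-05
Unnormalised posteriors:
  P(Z=I)·L_I = 0.34 × 1.16675e-12 = 3.96694e-13
  P(Z=II)·L_II = 0.17 × 4.31012e-12 = 7.32721e-13
  P(Z=III)·L_III = 0.20 × 5.08771e-05 = 1.01754e-05
  P(Z=IV)·L_IV = 0.29 × 3.6143e-05 = 1.04815e-05
Sum: 3.96694e-13 + 7.32721e-13 + 1.01754e-05 + 1.04815e-05 = 2.06569e-05
P(Coin type III | x) = 1.01754e-05 / 2.06569e-05 ≈ 0.4926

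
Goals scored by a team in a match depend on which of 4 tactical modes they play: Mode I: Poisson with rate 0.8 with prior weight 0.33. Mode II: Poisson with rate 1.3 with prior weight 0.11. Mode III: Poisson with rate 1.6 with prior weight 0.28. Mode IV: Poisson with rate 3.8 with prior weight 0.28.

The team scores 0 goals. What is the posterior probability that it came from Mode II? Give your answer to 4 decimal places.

0.1244

Apply Bayes' rule: the posterior for each component is proportional to its prior times its likelihood at x.
Evaluate each component's likelihood at the observed value:
  L_I = 0.449329
  L_II = 0.272532
  L_III = 0.201897
  L_IV = 0.0223708
Unnormalised posteriors:
  π_I·L_I = 0.33 × 0.449329 = 0.148279
  π_II·L_II = 0.11 × 0.272532 = 0.0299785
  π_III·L_III = 0.28 × 0.201897 = 0.056531
  π_IV·L_IV = 0.28 × 0.0223708 = 0.00626382
Normaliser: 0.148279 + 0.0299785 + 0.056531 + 0.00626382 = 0.241052
So the posterior for Mode II is 0.0299785 / 0.241052 ≈ 0.1244.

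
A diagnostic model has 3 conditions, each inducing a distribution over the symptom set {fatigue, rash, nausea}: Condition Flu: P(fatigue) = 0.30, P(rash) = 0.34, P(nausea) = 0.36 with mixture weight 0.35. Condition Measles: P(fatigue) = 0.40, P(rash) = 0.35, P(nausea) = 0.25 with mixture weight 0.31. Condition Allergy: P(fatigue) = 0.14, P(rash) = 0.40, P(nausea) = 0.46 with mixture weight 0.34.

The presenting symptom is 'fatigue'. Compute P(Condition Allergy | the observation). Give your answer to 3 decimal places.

Apply Bayes' rule: the posterior for each component is proportional to its prior times its likelihood at x.
Component likelihoods at x = 'fatigue':
  L_Flu = P(fatigue | comp) = 0.30
  L_Measles = P(fatigue | comp) = 0.40
  L_Allergy = P(fatigue | comp) = 0.14
Weight by the priors:
  π_Flu·L_Flu = 0.35 × 0.3 = 0.105
  π_Measles·L_Measles = 0.31 × 0.4 = 0.124
  π_Allergy·L_Allergy = 0.34 × 0.14 = 0.0476
Sum: 0.105 + 0.124 + 0.0476 = 0.2766
So the posterior for Condition Allergy is 0.0476 / 0.2766 ≈ 0.172.

0.172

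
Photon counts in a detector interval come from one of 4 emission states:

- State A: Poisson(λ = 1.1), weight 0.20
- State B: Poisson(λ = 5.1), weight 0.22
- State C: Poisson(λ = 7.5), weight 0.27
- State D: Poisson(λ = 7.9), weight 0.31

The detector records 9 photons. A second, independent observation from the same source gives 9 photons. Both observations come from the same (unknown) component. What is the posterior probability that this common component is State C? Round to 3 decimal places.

0.415

By Bayes' theorem, P(k | x) = π_k f_k(x) / Σ_j π_j f_j(x).
Since both observations come from the same component, the likelihood for component k is f_k(x₁)·f_k(x₂).
  L_A = [e^(−1.1)·1.1^9/9! = 2.16295e-06] × [2.16295e-06] = 4.67837e-12
  L_B = [e^(−5.1)·5.1^9/9! = 0.0392163] × [0.0392163] = 0.00153792
  L_C = [e^(−7.5)·7.5^9/9! = 0.11444] × [0.11444] = 0.0130966
  L_D = [e^(−7.9)·7.9^9/9! = 0.122449] × [0.122449] = 0.0149937
Unnormalised posteriors:
  π_A·L_A = 0.20 × 4.67837e-12 = 9.35674e-13
  π_B·L_B = 0.22 × 0.00153792 = 0.000338342
  π_C·L_C = 0.27 × 0.0130966 = 0.00353609
  π_D·L_D = 0.31 × 0.0149937 = 0.00464805
Marginal: 9.35674e-13 + 0.000338342 + 0.00353609 + 0.00464805 = 0.00852248
P(State C | x) ≈ 0.415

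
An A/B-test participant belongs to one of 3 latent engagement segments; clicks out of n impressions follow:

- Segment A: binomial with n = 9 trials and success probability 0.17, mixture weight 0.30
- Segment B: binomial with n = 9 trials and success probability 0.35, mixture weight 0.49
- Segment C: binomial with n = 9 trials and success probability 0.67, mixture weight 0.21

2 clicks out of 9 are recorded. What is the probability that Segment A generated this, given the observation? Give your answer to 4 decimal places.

0.4410

The responsibility of component k is w_k f_k(x) divided by Σ_j w_j f_j(x).
Binomial probabilities:
  p_A = 0.282323
  p_B = 0.216188
  p_C = 0.00688731
Weight by the priors:
  w_A·p_A = 0.30 × 0.282323 = 0.084697
  w_B·p_B = 0.49 × 0.216188 = 0.105932
  w_C·p_C = 0.21 × 0.00688731 = 0.00144634
Marginal: 0.084697 + 0.105932 + 0.00144634 = 0.192076
P(Segment A | the observation) ≈ 0.4410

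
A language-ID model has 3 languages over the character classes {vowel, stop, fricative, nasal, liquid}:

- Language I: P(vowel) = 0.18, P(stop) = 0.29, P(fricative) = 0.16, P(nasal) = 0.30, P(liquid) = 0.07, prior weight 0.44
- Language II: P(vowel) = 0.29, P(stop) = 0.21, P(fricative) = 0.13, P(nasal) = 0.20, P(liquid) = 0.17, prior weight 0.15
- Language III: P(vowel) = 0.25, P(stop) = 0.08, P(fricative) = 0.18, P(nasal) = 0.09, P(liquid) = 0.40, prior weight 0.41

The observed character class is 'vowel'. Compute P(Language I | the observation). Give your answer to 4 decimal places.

Apply Bayes' rule: the posterior for each component is proportional to its prior times its likelihood at x.
Component likelihoods at x = 'vowel':
  f_I = P(vowel | comp) = 0.18
  f_II = P(vowel | comp) = 0.29
  f_III = P(vowel | comp) = 0.25
Unnormalised posteriors:
  π_I·f_I = 0.44 × 0.18 = 0.0792
  π_II·f_II = 0.15 × 0.29 = 0.0435
  π_III·f_III = 0.41 × 0.25 = 0.1025
Evidence: 0.0792 + 0.0435 + 0.1025 = 0.2252
Responsibility of Language I: 0.0792 / 0.2252 ≈ 0.3517

0.3517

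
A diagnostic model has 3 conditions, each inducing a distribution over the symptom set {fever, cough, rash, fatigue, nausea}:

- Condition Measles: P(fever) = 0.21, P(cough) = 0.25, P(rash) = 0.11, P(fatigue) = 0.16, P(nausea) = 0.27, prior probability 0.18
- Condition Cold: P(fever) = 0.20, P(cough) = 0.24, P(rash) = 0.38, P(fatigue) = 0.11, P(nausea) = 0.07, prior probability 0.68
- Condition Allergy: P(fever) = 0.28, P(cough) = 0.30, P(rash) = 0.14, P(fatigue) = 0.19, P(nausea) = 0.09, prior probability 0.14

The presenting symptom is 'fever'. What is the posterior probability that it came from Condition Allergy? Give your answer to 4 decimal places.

Posterior ∝ prior × likelihood, so P(k | x) ∝ π_k f_k(x); normalise over all components.
Component likelihoods at x = 'fever':
  f_Measles = P(fever | comp) = 0.21
  f_Cold = P(fever | comp) = 0.20
  f_Allergy = P(fever | comp) = 0.28
Prior × likelihood for each component:
  π_Measles·f_Measles = 0.18 × 0.21 = 0.0378
  π_Cold·f_Cold = 0.68 × 0.2 = 0.136
  π_Allergy·f_Allergy = 0.14 × 0.28 = 0.0392
Marginal: 0.0378 + 0.136 + 0.0392 = 0.213
So the posterior for Condition Allergy is 0.0392 / 0.213 ≈ 0.1840.

0.1840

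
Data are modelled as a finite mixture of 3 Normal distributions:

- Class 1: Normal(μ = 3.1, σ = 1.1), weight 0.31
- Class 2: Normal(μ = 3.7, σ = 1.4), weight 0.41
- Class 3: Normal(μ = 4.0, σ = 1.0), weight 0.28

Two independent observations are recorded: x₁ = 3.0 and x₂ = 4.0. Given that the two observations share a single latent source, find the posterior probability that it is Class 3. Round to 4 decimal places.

0.3187

The responsibility of component k is π_k f_k(x) divided by Σ_j π_j f_j(x).
Since both observations come from the same component, the likelihood for component k is f_k(x₁)·f_k(x₂).
  p_1 = [(1/(1.1·√(2π)))·exp(−(3.0−3.1)²/(2·1.1²)) = 0.362675·exp(-0.00413) = 0.361179] × [0.25951] = 0.0937297
  p_2 = [(1/(1.4·√(2π)))·exp(−(3.0−3.7)²/(2·1.4²)) = 0.284959·exp(-0.12500) = 0.251475] × [0.278491] = 0.0700336
  p_3 = [(1/(1.0·√(2π)))·exp(−(3.0−4.0)²/(2·1.0²)) = 0.398942·exp(-0.50000) = 0.241971] × [0.398942] = 0.0965324
Unnormalised posteriors:
  π_1·p_1 = 0.31 × 0.0937297 = 0.0290562
  π_2·p_2 = 0.41 × 0.0700336 = 0.0287138
  π_3·p_3 = 0.28 × 0.0965324 = 0.0270291
Denominator: 0.0290562 + 0.0287138 + 0.0270291 = 0.084799
So the posterior for Class 3 is 0.0270291 / 0.084799 ≈ 0.3187.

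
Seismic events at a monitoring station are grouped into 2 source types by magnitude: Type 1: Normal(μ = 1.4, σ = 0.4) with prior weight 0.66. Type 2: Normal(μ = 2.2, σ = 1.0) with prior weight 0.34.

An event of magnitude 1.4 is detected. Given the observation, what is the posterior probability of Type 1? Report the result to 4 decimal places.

The responsibility of component k is π_k f_k(x) divided by Σ_j π_j f_j(x).
Normal densities:
  f_1 = (1/(0.4·√(2π)))·exp(−(1.4−1.4)²/(2·0.4²)) = 0.997356·exp(-0.00000) = 0.997356
  f_2 = (1/(1.0·√(2π)))·exp(−(1.4−2.2)²/(2·1.0²)) = 0.398942·exp(-0.32000) = 0.289692
Weight by the priors:
  π_1·f_1 = 0.66 × 0.997356 = 0.658255
  π_2·f_2 = 0.34 × 0.289692 = 0.0984951
Evidence: 0.658255 + 0.0984951 = 0.75675
So the posterior for Type 1 is 0.658255 / 0.75675 ≈ 0.8698.

0.8698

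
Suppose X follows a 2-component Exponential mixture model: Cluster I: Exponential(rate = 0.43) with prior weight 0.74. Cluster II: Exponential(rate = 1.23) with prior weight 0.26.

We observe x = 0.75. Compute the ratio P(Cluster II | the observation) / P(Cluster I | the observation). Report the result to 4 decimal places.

0.5516

Since P(k|x) ∝ π_k f_k(x), the posterior odds are π_i f_i(x) / (π_j f_j(x)).
Component likelihoods at x = 0.75:
  f_I = 0.43·e^(−0.43·0.75) = 0.43·e^(−0.3225) = 0.311464
  f_II = 1.23·e^(−1.23·0.75) = 1.23·e^(−0.9225) = 0.488955
0.127128 / 0.230484 ≈ 0.5516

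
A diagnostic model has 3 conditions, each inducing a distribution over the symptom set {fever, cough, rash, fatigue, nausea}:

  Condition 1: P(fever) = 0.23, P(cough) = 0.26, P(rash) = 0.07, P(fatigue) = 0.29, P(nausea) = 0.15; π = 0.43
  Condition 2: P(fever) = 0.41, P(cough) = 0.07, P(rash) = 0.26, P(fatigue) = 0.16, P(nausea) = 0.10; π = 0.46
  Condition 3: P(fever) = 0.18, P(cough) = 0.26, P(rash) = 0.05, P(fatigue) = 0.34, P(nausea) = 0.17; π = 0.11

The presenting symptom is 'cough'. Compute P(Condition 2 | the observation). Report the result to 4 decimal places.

0.1866

The responsibility of component k is w_k f_k(x) divided by Σ_j w_j f_j(x).
Component likelihoods at x = 'cough':
  f_1 = P(cough | comp) = 0.26
  f_2 = P(cough | comp) = 0.07
  f_3 = P(cough | comp) = 0.26
Weight by the priors:
  w_1·f_1 = 0.43 × 0.26 = 0.1118
  w_2·f_2 = 0.46 × 0.07 = 0.0322
  w_3·f_3 = 0.11 × 0.26 = 0.0286
Evidence: 0.1118 + 0.0322 + 0.0286 = 0.1726
P(Condition 2 | x) = 0.0322 / 0.1726 ≈ 0.1866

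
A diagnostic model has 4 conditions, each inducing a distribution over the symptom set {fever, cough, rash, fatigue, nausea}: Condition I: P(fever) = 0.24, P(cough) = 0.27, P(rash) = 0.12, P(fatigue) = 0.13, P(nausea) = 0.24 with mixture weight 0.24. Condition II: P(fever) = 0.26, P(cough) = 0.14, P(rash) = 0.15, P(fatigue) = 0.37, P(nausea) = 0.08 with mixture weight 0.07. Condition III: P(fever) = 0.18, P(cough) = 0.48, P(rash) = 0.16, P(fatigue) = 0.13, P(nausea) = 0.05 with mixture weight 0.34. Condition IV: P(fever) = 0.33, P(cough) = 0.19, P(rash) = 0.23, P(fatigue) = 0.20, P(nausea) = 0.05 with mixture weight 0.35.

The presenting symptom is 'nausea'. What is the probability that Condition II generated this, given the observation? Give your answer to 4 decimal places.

P(component k | x) = π_k·f_k(x) / marginal(x), where marginal(x) = Σ_j π_j·f_j(x).
Component likelihoods at x = 'nausea':
  p_I = 0.24
  p_II = 0.08
  p_III = 0.05
  p_IV = 0.05
Weight by the priors:
  π_I·p_I = 0.24 × 0.24 = 0.0576
  π_II·p_II = 0.07 × 0.08 = 0.0056
  π_III·p_III = 0.34 × 0.05 = 0.017
  π_IV·p_IV = 0.35 × 0.05 = 0.0175
Marginal: 0.0576 + 0.0056 + 0.017 + 0.0175 = 0.0977
P(Condition II | 'nausea') ≈ 0.0573

0.0573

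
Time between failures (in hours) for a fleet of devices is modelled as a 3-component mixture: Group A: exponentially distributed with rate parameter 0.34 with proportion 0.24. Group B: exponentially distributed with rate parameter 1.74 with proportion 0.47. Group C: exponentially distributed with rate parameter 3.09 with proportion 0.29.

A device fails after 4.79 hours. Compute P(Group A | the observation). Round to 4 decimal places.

0.9879

By Bayes' theorem, P(k | x) = w_k f_k(x) / Σ_j w_j f_j(x).
Component likelihoods at x = 4.79 hours:
  L_A = 0.34·e^(−0.34·4.79) = 0.34·e^(−1.6286) = 0.0667094
  L_B = 1.74·e^(−1.74·4.79) = 1.74·e^(−8.3346) = 0.000417713
  L_C = 3.09·e^(−3.09·4.79) = 3.09·e^(−14.8011) = 1.15325e-06
Multiply by the mixture weights:
  w_A·L_A = 0.24 × 0.0667094 = 0.0160103
  w_B·L_B = 0.47 × 0.000417713 = 0.000196325
  w_C·L_C = 0.29 × 1.15325e-06 = 3.34442e-07
Evidence: 0.0160103 + 0.000196325 + 3.34442e-07 = 0.0162069
P(Group A | data) ≈ 0.9879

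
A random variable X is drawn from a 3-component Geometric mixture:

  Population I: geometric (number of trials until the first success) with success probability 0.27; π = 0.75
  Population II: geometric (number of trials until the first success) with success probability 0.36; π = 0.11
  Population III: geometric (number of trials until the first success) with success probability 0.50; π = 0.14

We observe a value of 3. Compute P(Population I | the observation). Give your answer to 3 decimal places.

0.762

P(component k | x) = w_k·f_k(x) / marginal(x), where marginal(x) = Σ_j w_j·f_j(x).
Evaluate each component's likelihood at the observed value:
  f_I = 0.27·(1−0.27)^2 = 0.27·0.5329 = 0.143883
  f_II = 0.36·(1−0.36)^2 = 0.36·0.4096 = 0.147456
  f_III = 0.50·(1−0.50)^2 = 0.50·0.25 = 0.125
Weight by the priors:
  w_I·f_I = 0.75 × 0.143883 = 0.107912
  w_II·f_II = 0.11 × 0.147456 = 0.0162202
  w_III·f_III = 0.14 × 0.125 = 0.0175
Evidence: 0.107912 + 0.0162202 + 0.0175 = 0.141632
Responsibility of Population I: 0.107912 / 0.141632 ≈ 0.762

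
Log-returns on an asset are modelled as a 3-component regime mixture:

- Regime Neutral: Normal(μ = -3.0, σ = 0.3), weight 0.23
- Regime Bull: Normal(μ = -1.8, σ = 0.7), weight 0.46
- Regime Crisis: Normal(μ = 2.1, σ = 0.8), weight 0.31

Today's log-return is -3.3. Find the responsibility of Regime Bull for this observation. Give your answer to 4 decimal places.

0.1245

The responsibility of component k is w_k f_k(x) divided by Σ_j w_j f_j(x).
Component likelihoods at x = -3.3:
  p_Neutral = 0.806569
  p_Bull = 0.057373
  p_Crisis = 6.36867e-11
Unnormalised posteriors:
  w_Neutral·p_Neutral = 0.23 × 0.806569 = 0.185511
  w_Bull·p_Bull = 0.46 × 0.057373 = 0.0263916
  w_Crisis·p_Crisis = 0.31 × 6.36867e-11 = 1.97429e-11
Denominator: 0.185511 + 0.0263916 + 1.97429e-11 = 0.211902
P(Regime Bull | the observation) = 0.0263916 / 0.211902 ≈ 0.1245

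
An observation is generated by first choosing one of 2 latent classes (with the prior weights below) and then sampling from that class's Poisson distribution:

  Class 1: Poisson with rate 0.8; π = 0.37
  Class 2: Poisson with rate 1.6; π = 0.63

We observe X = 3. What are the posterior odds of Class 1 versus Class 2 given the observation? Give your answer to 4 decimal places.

0.1634

Posterior odds = (w_i f_i(x)) / (w_j f_j(x)); the normalising sum cancels.
Component likelihoods at x = 3:
  f_1 = e^(−0.8)·0.8^3/3! = 0.0383427
  f_2 = e^(−1.6)·1.6^3/3! = 0.137828
Posterior odds = (w_1·f_1) / (w_2·f_2) = (0.37·0.0383427) / (0.63·0.137828) = 0.0141868 / 0.0868317 ≈ 0.1634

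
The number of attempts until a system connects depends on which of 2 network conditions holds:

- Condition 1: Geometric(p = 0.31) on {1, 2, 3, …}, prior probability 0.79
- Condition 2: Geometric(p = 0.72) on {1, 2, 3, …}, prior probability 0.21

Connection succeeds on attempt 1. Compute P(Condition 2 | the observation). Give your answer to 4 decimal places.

0.3817

Posterior ∝ prior × likelihood, so P(k | x) ∝ w_k f_k(x); normalise over all components.
Evaluate each component's likelihood at the observed value:
  p_1 = 0.31·(1−0.31)^0 = 0.31·1 = 0.31
  p_2 = 0.72·(1−0.72)^0 = 0.72·1 = 0.72
Weight by the priors:
  w_1·p_1 = 0.79 × 0.31 = 0.2449
  w_2·p_2 = 0.21 × 0.72 = 0.1512
Denominator: 0.2449 + 0.1512 = 0.3961
So the posterior for Condition 2 is 0.1512 / 0.3961 ≈ 0.3817.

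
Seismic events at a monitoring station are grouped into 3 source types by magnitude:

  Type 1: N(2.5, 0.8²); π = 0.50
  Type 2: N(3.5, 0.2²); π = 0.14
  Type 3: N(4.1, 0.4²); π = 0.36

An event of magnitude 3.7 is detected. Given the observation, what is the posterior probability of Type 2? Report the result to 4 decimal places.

Apply Bayes' rule: the posterior for each component is proportional to its prior times its likelihood at x.
Component likelihoods at x = 3.7:
  p_1 = 0.161897
  p_2 = 1.20985
  p_3 = 0.604927
Multiply by the mixture weights:
  π_1·p_1 = 0.50 × 0.161897 = 0.0809485
  π_2·p_2 = 0.14 × 1.20985 = 0.16938
  π_3·p_3 = 0.36 × 0.604927 = 0.217774
Sum: 0.0809485 + 0.16938 + 0.217774 = 0.468102
P(Type 2 | 3.7) ≈ 0.3618

0.3618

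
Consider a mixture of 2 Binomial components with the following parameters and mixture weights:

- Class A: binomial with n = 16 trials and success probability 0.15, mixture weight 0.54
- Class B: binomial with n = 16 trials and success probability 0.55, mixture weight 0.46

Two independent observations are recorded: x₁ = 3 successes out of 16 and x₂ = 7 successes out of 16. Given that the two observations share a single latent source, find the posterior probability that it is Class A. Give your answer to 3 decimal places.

0.761

P(component k | x) = P(Z=k)·f_k(x) / marginal(x), where marginal(x) = Σ_j P(Z=j)·f_j(x).
Since both observations come from the same component, the likelihood for component k is f_k(x₁)·f_k(x₂).
  L_A = [C(16,3)·0.15^3·0.85^13 = 560·0.003375·0.120905 = 0.228511] × [0.00452726] = 0.00103453
  L_B = [C(16,3)·0.55^3·0.45^13 = 560·0.166375·3.10286e-05 = 0.00289094] × [0.131788] = 0.000380992
Prior × likelihood for each component:
  P(Z=A)·L_A = 0.54 × 0.00103453 = 0.000558646
  P(Z=B)·L_B = 0.46 × 0.000380992 = 0.000175256
Sum: 0.000558646 + 0.000175256 = 0.000733903
P(Class A | x₁, x₂) ≈ 0.761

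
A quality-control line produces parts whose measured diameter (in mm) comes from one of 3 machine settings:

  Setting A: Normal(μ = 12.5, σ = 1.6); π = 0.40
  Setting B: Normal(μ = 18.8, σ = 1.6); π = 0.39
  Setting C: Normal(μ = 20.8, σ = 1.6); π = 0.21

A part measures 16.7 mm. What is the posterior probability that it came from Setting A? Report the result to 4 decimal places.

Apply Bayes' rule: the posterior for each component is proportional to its prior times its likelihood at x.
Evaluate each component's likelihood at the observed value:
  L_A = (1/(1.6·√(2π)))·exp(−(16.7−12.5)²/(2·1.6²)) = 0.249339·exp(-3.44531) = 0.00795261
  L_B = (1/(1.6·√(2π)))·exp(−(16.7−18.8)²/(2·1.6²)) = 0.249339·exp(-0.86133) = 0.105371
  L_C = (1/(1.6·√(2π)))·exp(−(16.7−20.8)²/(2·1.6²)) = 0.249339·exp(-3.28320) = 0.00935218
Multiply by the mixture weights:
  P(Z=A)·L_A = 0.40 × 0.00795261 = 0.00318105
  P(Z=B)·L_B = 0.39 × 0.105371 = 0.0410946
  P(Z=C)·L_C = 0.21 × 0.00935218 = 0.00196396
Marginal: 0.00318105 + 0.0410946 + 0.00196396 = 0.0462396
So the posterior for Setting A is 0.00318105 / 0.0462396 ≈ 0.0688.

0.0688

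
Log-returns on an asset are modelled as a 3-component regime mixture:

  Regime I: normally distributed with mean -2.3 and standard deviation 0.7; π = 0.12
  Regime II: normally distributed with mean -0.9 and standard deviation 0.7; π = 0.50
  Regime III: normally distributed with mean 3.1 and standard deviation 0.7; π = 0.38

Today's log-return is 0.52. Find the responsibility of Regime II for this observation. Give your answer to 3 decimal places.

0.993

Posterior ∝ prior × likelihood, so P(k | x) ∝ w_k f_k(x); normalise over all components.
Normal densities:
  f_I = (1/(0.7·√(2π)))·exp(−(0.52−-2.3)²/(2·0.7²)) = 0.569918·exp(-8.11469) = 0.000170469
  f_II = (1/(0.7·√(2π)))·exp(−(0.52−-0.9)²/(2·0.7²)) = 0.569918·exp(-2.05755) = 0.0728164
  f_III = (1/(0.7·√(2π)))·exp(−(0.52−3.1)²/(2·0.7²)) = 0.569918·exp(-6.79224) = 0.000639702
Multiply by the mixture weights:
  w_I·f_I = 0.12 × 0.000170469 = 2.04563e-05
  w_II·f_II = 0.50 × 0.0728164 = 0.0364082
  w_III·f_III = 0.38 × 0.000639702 = 0.000243087
Marginal: 2.04563e-05 + 0.0364082 + 0.000243087 = 0.0366717
P(Regime II | x) ≈ 0.993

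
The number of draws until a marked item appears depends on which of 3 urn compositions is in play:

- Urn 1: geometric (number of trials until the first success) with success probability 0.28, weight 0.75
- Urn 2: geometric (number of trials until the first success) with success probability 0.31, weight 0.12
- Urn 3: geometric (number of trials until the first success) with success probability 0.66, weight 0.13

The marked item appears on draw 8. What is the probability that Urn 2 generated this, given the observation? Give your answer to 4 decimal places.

0.1160

By Bayes' theorem, P(k | x) = w_k f_k(x) / Σ_j w_j f_j(x).
Component likelihoods at x = 8:
  L_1 = 0.28·(1−0.28)^7 = 0.28·0.100306 = 0.0280857
  L_2 = 0.31·(1−0.31)^7 = 0.31·0.0744635 = 0.0230837
  L_3 = 0.66·(1−0.66)^7 = 0.66·0.000525234 = 0.000346654
Multiply by the mixture weights:
  w_1·L_1 = 0.75 × 0.0280857 = 0.0210643
  w_2·L_2 = 0.12 × 0.0230837 = 0.00277004
  w_3·L_3 = 0.13 × 0.000346654 = 4.5065e-05
Sum: 0.0210643 + 0.00277004 + 4.5065e-05 = 0.0238794
So the posterior for Urn 2 is 0.00277004 / 0.0238794 ≈ 0.1160.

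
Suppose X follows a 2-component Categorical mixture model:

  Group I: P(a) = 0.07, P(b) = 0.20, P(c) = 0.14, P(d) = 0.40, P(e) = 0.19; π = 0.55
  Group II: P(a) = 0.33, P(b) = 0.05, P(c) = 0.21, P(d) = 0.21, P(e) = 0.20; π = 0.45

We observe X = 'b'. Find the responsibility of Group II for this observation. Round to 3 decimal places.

P(component k | x) = π_k·f_k(x) / marginal(x), where marginal(x) = Σ_j π_j·f_j(x).
Evaluate each component's likelihood at the observed value:
  p_I = 0.2
  p_II = 0.05
Prior × likelihood for each component:
  π_I·p_I = 0.55 × 0.2 = 0.11
  π_II·p_II = 0.45 × 0.05 = 0.0225
Normaliser: 0.11 + 0.0225 = 0.1325
P(Group II | x) ≈ 0.170

0.170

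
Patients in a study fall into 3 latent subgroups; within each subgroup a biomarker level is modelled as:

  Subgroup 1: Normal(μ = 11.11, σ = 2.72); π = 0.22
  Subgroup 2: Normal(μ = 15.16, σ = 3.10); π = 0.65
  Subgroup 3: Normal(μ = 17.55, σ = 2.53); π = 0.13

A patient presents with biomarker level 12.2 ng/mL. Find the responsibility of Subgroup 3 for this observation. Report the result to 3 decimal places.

0.026

Posterior ∝ prior × likelihood, so P(k | x) ∝ w_k f_k(x); normalise over all components.
Normal densities:
  L_1 = 0.135354
  L_2 = 0.0815777
  L_3 = 0.0168572
Multiply by the mixture weights:
  w_1·L_1 = 0.22 × 0.135354 = 0.0297778
  w_2·L_2 = 0.65 × 0.0815777 = 0.0530255
  w_3·L_3 = 0.13 × 0.0168572 = 0.00219144
Sum: 0.0297778 + 0.0530255 + 0.00219144 = 0.0849947
P(Subgroup 3 | the observation) = 0.00219144 / 0.0849947 ≈ 0.026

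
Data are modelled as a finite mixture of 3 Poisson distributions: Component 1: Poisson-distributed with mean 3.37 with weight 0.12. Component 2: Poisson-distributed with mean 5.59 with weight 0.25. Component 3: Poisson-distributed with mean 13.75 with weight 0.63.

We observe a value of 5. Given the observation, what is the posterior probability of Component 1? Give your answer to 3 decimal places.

The responsibility of component k is P(Z=k) f_k(x) divided by Σ_j P(Z=j) f_j(x).
Evaluate each component's likelihood at the observed value:
  p_1 = 0.124565
  p_2 = 0.169891
  p_3 = 0.00437304
Multiply by the mixture weights:
  P(Z=1)·p_1 = 0.12 × 0.124565 = 0.0149478
  P(Z=2)·p_2 = 0.25 × 0.169891 = 0.0424729
  P(Z=3)·p_3 = 0.63 × 0.00437304 = 0.00275501
Evidence: 0.0149478 + 0.0424729 + 0.00275501 = 0.0601757
So the posterior for Component 1 is 0.0149478 / 0.0601757 ≈ 0.248.

0.248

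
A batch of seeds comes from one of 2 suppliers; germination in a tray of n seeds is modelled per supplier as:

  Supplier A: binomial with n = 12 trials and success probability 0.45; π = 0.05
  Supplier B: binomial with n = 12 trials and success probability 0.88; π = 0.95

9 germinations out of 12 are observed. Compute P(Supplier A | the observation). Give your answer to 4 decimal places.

0.0120

P(component k | x) = π_k·f_k(x) / marginal(x), where marginal(x) = Σ_j π_j·f_j(x).
Binomial probabilities:
  p_A = C(12,9)·0.45^9·0.55^3 = 220·0.000756681·0.166375 = 0.0276964
  p_B = C(12,9)·0.88^9·0.12^3 = 220·0.316478·0.001728 = 0.120312
Unnormalised posteriors:
  π_A·p_A = 0.05 × 0.0276964 = 0.00138482
  π_B·p_B = 0.95 × 0.120312 = 0.114297
Sum: 0.00138482 + 0.114297 = 0.115682
P(Supplier A | 9 germinations out of 12) ≈ 0.0120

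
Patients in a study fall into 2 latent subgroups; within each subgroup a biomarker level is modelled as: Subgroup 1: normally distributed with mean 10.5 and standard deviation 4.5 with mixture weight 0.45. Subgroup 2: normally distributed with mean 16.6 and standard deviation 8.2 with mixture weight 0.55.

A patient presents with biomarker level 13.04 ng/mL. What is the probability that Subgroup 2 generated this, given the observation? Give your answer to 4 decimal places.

P(component k | x) = P(Z=k)·f_k(x) / marginal(x), where marginal(x) = Σ_j P(Z=j)·f_j(x).
Component likelihoods at x = 13.04 ng/mL:
  f_1 = 0.0755988
  f_2 = 0.0442759
Multiply by the mixture weights:
  P(Z=1)·f_1 = 0.45 × 0.0755988 = 0.0340195
  P(Z=2)·f_2 = 0.55 × 0.0442759 = 0.0243518
Normaliser: 0.0340195 + 0.0243518 = 0.0583712
P(Subgroup 2 | the observation) ≈ 0.4172

0.4172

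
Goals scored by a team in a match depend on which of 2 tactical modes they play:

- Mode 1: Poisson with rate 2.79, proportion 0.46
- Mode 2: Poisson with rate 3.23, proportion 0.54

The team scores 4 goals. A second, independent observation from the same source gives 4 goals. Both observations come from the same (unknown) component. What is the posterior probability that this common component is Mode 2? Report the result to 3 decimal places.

0.611

Apply Bayes' rule: the posterior for each component is proportional to its prior times its likelihood at x.
Since both observations come from the same component, the likelihood for component k is f_k(x₁)·f_k(x₂).
  L_1 = [e^(−2.79)·2.79^4/4! = 0.155069] × [0.155069] = 0.0240463
  L_2 = [e^(−3.23)·3.23^4/4! = 0.179402] × [0.179402] = 0.0321851
Unnormalised posteriors:
  P(Z=1)·L_1 = 0.46 × 0.0240463 = 0.0110613
  P(Z=2)·L_2 = 0.54 × 0.0321851 = 0.01738
Marginal: 0.0110613 + 0.01738 = 0.0284413
Responsibility of Mode 2: 0.01738 / 0.0284413 ≈ 0.611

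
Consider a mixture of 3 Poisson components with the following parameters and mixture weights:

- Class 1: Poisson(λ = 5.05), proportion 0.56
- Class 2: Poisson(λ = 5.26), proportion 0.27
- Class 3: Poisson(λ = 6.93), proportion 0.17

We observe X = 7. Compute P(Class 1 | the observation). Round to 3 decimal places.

Posterior ∝ prior × likelihood, so P(k | x) ∝ π_k f_k(x); normalise over all components.
Component likelihoods at x = 7:
  f_1 = 0.106518
  f_2 = 0.114837
  f_3 = 0.14895
Unnormalised posteriors:
  π_1·f_1 = 0.56 × 0.106518 = 0.0596499
  π_2·f_2 = 0.27 × 0.114837 = 0.0310059
  π_3·f_3 = 0.17 × 0.14895 = 0.0253215
Normaliser: 0.0596499 + 0.0310059 + 0.0253215 = 0.115977
P(Class 1 | 7) ≈ 0.514

0.514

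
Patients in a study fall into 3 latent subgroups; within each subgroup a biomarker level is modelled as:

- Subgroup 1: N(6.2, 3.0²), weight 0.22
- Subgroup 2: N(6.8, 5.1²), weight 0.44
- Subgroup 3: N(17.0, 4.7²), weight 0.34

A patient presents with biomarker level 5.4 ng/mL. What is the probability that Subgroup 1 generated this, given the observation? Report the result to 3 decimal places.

Apply Bayes' rule: the posterior for each component is proportional to its prior times its likelihood at x.
Evaluate each component's likelihood at the observed value:
  f_1 = (1/(3.0·√(2π)))·exp(−(5.4−6.2)²/(2·3.0²)) = 0.132981·exp(-0.03556) = 0.128336
  f_2 = (1/(5.1·√(2π)))·exp(−(5.4−6.8)²/(2·5.1²)) = 0.078224·exp(-0.03768) = 0.0753315
  f_3 = (1/(4.7·√(2π)))·exp(−(5.4−17.0)²/(2·4.7²)) = 0.084881·exp(-3.04572) = 0.00403712
Weight by the priors:
  P(Z=1)·f_1 = 0.22 × 0.128336 = 0.0282338
  P(Z=2)·f_2 = 0.44 × 0.0753315 = 0.0331459
  P(Z=3)·f_3 = 0.34 × 0.00403712 = 0.00137262
Denominator: 0.0282338 + 0.0331459 + 0.00137262 = 0.0627523
So the posterior for Subgroup 1 is 0.0282338 / 0.0627523 ≈ 0.450.

0.450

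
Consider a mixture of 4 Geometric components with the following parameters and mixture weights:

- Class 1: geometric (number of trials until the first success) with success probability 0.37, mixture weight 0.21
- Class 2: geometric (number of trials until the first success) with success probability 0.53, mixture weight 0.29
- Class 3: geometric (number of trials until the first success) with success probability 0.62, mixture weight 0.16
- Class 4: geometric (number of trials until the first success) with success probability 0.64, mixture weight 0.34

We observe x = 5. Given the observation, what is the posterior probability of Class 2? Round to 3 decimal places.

0.295

Apply Bayes' rule: the posterior for each component is proportional to its prior times its likelihood at x.
Component likelihoods at x = 5:
  L_1 = 0.058286
  L_2 = 0.0258623
  L_3 = 0.0129278
  L_4 = 0.0107495
Prior × likelihood for each component:
  w_1·L_1 = 0.21 × 0.058286 = 0.0122401
  w_2·L_2 = 0.29 × 0.0258623 = 0.00750007
  w_3·L_3 = 0.16 × 0.0129278 = 0.00206845
  w_4·L_4 = 0.34 × 0.0107495 = 0.00365484
Evidence: 0.0122401 + 0.00750007 + 0.00206845 + 0.00365484 = 0.0254634
So the posterior for Class 2 is 0.00750007 / 0.0254634 ≈ 0.295.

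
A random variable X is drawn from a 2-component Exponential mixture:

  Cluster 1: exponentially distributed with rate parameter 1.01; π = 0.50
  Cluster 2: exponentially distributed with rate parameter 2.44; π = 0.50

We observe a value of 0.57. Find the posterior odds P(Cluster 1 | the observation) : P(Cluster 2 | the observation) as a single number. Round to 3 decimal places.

0.935

Posterior odds = (π_i f_i(x)) / (π_j f_j(x)); the normalising sum cancels.
Exponential densities:
  f_1 = 1.01·e^(−1.01·0.57) = 1.01·e^(−0.5757) = 0.567934
  f_2 = 2.44·e^(−2.44·0.57) = 2.44·e^(−1.3908) = 0.607258
Odds = (0.50/0.50) × (0.567934/0.607258) = 1 × 0.935244 ≈ 0.935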